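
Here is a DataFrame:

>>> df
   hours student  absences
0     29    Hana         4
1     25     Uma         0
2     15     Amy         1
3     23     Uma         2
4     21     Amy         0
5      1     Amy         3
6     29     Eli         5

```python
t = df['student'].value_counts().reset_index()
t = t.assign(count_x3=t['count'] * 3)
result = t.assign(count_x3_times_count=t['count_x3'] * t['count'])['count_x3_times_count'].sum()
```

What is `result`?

value_counts of student:
student
Amy     3
Uma     2
Hana    1
Eli     1
Name: count, dtype: int64
reset_index():
  student  count
0     Amy      3
1     Uma      2
2    Hana      1
3     Eli      1
add column count_x3 = t['count'] * 3:
  student  count  count_x3
0     Amy      3         9
1     Uma      2         6
2    Hana      1         3
3     Eli      1         3
add column count_x3_times_count = t['count_x3'] * t['count']:
  student  count  count_x3  count_x3_times_count
0     Amy      3         9                    27
1     Uma      2         6                    12
2    Hana      1         3                     3
3     Eli      1         3                     3
Then the sum of column 'count_x3_times_count': 45

45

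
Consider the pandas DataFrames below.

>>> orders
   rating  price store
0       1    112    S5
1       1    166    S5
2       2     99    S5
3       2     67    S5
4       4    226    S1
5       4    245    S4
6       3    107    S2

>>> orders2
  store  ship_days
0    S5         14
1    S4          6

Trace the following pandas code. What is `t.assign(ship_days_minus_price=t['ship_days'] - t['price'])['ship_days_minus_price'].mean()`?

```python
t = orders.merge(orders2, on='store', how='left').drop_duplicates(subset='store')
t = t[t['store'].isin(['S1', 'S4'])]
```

merge on 'store' (how='left') → 7 rows:
   rating  price store  ship_days
0       1    112    S5       14.0
1       1    166    S5       14.0
2       2     99    S5       14.0
3       2     67    S5       14.0
4       4    226    S1        NaN
5       4    245    S4        6.0
6       3    107    S2        NaN
drop duplicate store (keep=first):
   rating  price store  ship_days
0       1    112    S5       14.0
4       4    226    S1        NaN
5       4    245    S4        6.0
6       3    107    S2        NaN
filter rows where store in ['S1', 'S4']:
   rating  price store  ship_days
4       4    226    S1        NaN
5       4    245    S4        6.0
add column ship_days_minus_price = t['ship_days'] - t['price']:
   rating  price store  ship_days  ship_days_minus_price
4       4    226    S1        NaN                    NaN
5       4    245    S4        6.0                 -239.0
Hence -239.0.

-239.0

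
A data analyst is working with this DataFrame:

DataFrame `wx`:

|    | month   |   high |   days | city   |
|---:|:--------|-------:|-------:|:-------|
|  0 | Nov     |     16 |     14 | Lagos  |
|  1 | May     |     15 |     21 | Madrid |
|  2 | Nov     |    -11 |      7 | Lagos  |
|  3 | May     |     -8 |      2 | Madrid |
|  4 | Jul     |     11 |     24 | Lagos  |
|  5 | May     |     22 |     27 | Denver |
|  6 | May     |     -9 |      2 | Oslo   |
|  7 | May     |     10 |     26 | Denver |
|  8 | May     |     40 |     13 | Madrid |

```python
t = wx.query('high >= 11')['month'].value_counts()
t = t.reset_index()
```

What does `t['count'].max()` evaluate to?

3

filter rows where high >= 11:
  month  high  days    city
0   Nov    16    14   Lagos
1   May    15    21  Madrid
4   Jul    11    24   Lagos
5   May    22    27  Denver
8   May    40    13  Madrid
value_counts of month:
month
May    3
Nov    1
Jul    1
Name: count, dtype: int64
reset_index():
  month  count
0   May      3
1   Nov      1
2   Jul      1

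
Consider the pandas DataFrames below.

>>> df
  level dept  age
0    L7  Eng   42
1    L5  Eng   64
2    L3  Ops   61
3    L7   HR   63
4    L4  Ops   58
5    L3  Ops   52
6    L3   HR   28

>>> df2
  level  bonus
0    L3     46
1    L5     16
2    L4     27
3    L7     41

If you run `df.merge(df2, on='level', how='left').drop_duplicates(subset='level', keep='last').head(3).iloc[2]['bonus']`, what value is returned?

merge on 'level' (how='left') → 7 rows:
  level dept  age  bonus
0    L7  Eng   42     41
1    L5  Eng   64     16
2    L3  Ops   61     46
3    L7   HR   63     41
4    L4  Ops   58     27
5    L3  Ops   52     46
6    L3   HR   28     46
drop duplicate level (keep=last):
  level dept  age  bonus
1    L5  Eng   64     16
3    L7   HR   63     41
4    L4  Ops   58     27
6    L3   HR   28     46
take first 3 rows:
  level dept  age  bonus
1    L5  Eng   64     16
3    L7   HR   63     41
4    L4  Ops   58     27

27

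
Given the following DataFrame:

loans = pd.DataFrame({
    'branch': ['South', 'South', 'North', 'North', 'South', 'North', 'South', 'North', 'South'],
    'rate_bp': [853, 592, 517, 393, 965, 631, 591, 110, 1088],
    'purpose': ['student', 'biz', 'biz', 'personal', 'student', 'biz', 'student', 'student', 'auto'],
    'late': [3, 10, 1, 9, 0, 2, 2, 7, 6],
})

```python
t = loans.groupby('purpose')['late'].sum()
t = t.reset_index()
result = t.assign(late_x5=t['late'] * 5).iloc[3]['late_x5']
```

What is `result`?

group by purpose, sum of late:
purpose
auto         6
biz         13
personal     9
student     12
Name: late, dtype: int64
reset_index():
    purpose  late
0      auto     6
1       biz    13
2  personal     9
3   student    12
add column late_x5 = t['late'] * 5:
    purpose  late  late_x5
0      auto     6       30
1       biz    13       65
2  personal     9       45
3   student    12       60
value at position 3, column 'late_x5' → 60

60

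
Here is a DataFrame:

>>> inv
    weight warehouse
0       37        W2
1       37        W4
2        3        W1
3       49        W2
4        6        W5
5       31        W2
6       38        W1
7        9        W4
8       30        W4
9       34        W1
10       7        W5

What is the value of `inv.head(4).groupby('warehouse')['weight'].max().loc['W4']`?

37

take first 4 rows:
   weight warehouse
0      37        W2
1      37        W4
2       3        W1
3      49        W2
group by warehouse, max of weight:
warehouse
W1     3
W2    49
W4    37
Name: weight, dtype: int64
Taking the value at index 'W4' gives 37.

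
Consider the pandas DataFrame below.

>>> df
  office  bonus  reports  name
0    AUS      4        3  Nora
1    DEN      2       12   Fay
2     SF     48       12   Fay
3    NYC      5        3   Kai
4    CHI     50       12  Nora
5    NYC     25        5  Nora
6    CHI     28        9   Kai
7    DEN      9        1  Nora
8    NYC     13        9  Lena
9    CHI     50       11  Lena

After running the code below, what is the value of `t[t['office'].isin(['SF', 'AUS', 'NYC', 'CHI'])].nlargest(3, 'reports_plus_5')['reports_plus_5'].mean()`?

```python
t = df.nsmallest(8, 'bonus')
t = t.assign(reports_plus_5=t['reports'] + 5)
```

15.0

take 8 rows with smallest bonus:
  office  bonus  reports  name
1    DEN      2       12   Fay
0    AUS      4        3  Nora
3    NYC      5        3   Kai
7    DEN      9        1  Nora
8    NYC     13        9  Lena
5    NYC     25        5  Nora
6    CHI     28        9   Kai
2     SF     48       12   Fay
add column reports_plus_5 = t['reports'] + 5:
  office  bonus  reports  name  reports_plus_5
1    DEN      2       12   Fay              17
0    AUS      4        3  Nora               8
3    NYC      5        3   Kai               8
7    DEN      9        1  Nora               6
8    NYC     13        9  Lena              14
5    NYC     25        5  Nora              10
6    CHI     28        9   Kai              14
2     SF     48       12   Fay              17
filter rows where office in ['SF', 'AUS', 'NYC', 'CHI']:
  office  bonus  reports  name  reports_plus_5
0    AUS      4        3  Nora               8
3    NYC      5        3   Kai               8
8    NYC     13        9  Lena              14
5    NYC     25        5  Nora              10
6    CHI     28        9   Kai              14
2     SF     48       12   Fay              17
take 3 rows with largest reports_plus_5:
  office  bonus  reports  name  reports_plus_5
2     SF     48       12   Fay              17
8    NYC     13        9  Lena              14
6    CHI     28        9   Kai              14
The mean of column 'reports_plus_5' is 15.0.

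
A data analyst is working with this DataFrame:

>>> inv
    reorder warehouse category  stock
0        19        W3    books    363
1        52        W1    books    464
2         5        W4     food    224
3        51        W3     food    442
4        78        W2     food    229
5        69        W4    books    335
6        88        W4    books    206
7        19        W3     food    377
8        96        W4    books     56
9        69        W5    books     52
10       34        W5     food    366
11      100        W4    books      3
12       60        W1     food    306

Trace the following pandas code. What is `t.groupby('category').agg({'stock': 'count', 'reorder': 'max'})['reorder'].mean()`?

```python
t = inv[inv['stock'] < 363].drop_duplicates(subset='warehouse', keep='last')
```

filter rows where stock < 363:
    reorder warehouse category  stock
2         5        W4     food    224
4        78        W2     food    229
5        69        W4    books    335
6        88        W4    books    206
8        96        W4    books     56
9        69        W5    books     52
11      100        W4    books      3
12       60        W1     food    306
drop duplicate warehouse (keep=last):
    reorder warehouse category  stock
4        78        W2     food    229
9        69        W5    books     52
11      100        W4    books      3
12       60        W1     food    306
group by category: count(stock), max(reorder):
          stock  reorder
category                
books         2      100
food          2       78

89.0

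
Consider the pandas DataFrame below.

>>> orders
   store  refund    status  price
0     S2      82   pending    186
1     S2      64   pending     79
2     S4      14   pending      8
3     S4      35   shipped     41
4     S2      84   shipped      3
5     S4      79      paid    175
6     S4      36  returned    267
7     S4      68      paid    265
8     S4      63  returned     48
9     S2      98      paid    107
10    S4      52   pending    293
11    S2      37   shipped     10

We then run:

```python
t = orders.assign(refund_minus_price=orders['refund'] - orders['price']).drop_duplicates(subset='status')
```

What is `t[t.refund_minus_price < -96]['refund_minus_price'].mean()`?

-167.5

add column refund_minus_price = orders['refund'] - orders['price']:
   store  refund    status  price  refund_minus_price
0     S2      82   pending    186                -104
1     S2      64   pending     79                 -15
2     S4      14   pending      8                   6
3     S4      35   shipped     41                  -6
4     S2      84   shipped      3                  81
5     S4      79      paid    175                 -96
6     S4      36  returned    267                -231
7     S4      68      paid    265                -197
8     S4      63  returned     48                  15
9     S2      98      paid    107                  -9
10    S4      52   pending    293                -241
11    S2      37   shipped     10                  27
drop duplicate status (keep=first):
  store  refund    status  price  refund_minus_price
0    S2      82   pending    186                -104
3    S4      35   shipped     41                  -6
5    S4      79      paid    175                 -96
6    S4      36  returned    267                -231
filter rows where refund_minus_price < -96:
  store  refund    status  price  refund_minus_price
0    S2      82   pending    186                -104
6    S4      36  returned    267                -231
mean of column 'refund_minus_price' → -167.5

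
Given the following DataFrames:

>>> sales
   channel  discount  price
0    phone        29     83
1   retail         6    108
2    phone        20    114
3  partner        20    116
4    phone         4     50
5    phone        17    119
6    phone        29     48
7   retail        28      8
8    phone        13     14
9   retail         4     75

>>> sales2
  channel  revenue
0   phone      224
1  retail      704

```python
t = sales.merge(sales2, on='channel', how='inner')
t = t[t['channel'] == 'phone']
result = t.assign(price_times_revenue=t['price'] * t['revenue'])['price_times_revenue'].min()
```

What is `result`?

3136

merge on 'channel' (how='inner') → 9 rows:
  channel  discount  price  revenue
0   phone        29     83      224
1  retail         6    108      704
2   phone        20    114      224
3   phone         4     50      224
4   phone        17    119      224
5   phone        29     48      224
6  retail        28      8      704
7   phone        13     14      224
8  retail         4     75      704
filter rows where channel == 'phone':
  channel  discount  price  revenue
0   phone        29     83      224
2   phone        20    114      224
3   phone         4     50      224
4   phone        17    119      224
5   phone        29     48      224
7   phone        13     14      224
add column price_times_revenue = t['price'] * t['revenue']:
  channel  discount  price  revenue  price_times_revenue
0   phone        29     83      224                18592
2   phone        20    114      224                25536
3   phone         4     50      224                11200
4   phone        17    119      224                26656
5   phone        29     48      224                10752
7   phone        13     14      224                 3136
Then the min of column 'price_times_revenue': 3136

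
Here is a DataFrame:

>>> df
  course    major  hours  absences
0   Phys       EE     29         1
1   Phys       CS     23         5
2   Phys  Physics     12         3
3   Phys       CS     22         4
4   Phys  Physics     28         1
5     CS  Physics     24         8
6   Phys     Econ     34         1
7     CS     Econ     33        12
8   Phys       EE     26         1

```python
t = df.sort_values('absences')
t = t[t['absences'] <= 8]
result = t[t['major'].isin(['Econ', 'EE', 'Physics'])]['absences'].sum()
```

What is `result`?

15

sort by absences:
  course    major  hours  absences
0   Phys       EE     29         1
4   Phys  Physics     28         1
6   Phys     Econ     34         1
8   Phys       EE     26         1
2   Phys  Physics     12         3
3   Phys       CS     22         4
1   Phys       CS     23         5
5     CS  Physics     24         8
7     CS     Econ     33        12
filter rows where absences <= 8:
  course    major  hours  absences
0   Phys       EE     29         1
4   Phys  Physics     28         1
6   Phys     Econ     34         1
8   Phys       EE     26         1
2   Phys  Physics     12         3
3   Phys       CS     22         4
1   Phys       CS     23         5
5     CS  Physics     24         8
filter rows where major in ['Econ', 'EE', 'Physics']:
  course    major  hours  absences
0   Phys       EE     29         1
4   Phys  Physics     28         1
6   Phys     Econ     34         1
8   Phys       EE     26         1
2   Phys  Physics     12         3
5     CS  Physics     24         8
Taking the sum of column 'absences' gives 15.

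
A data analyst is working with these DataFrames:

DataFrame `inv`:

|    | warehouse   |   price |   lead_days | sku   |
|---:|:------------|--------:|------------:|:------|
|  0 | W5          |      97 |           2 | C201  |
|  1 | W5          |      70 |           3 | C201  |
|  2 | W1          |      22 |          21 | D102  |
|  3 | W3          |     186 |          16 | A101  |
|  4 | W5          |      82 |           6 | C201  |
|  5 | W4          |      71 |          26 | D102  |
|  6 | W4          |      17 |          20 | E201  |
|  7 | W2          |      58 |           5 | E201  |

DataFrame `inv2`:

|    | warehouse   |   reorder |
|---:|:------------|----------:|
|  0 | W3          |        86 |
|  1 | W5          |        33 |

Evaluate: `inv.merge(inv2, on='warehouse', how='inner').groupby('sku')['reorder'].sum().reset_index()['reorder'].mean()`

92.5

merge on 'warehouse' (how='inner') → 4 rows:
  warehouse  price  lead_days   sku  reorder
0        W5     97          2  C201       33
1        W5     70          3  C201       33
2        W3    186         16  A101       86
3        W5     82          6  C201       33
group by sku, sum of reorder:
sku
A101    86
C201    99
Name: reorder, dtype: int64
reset_index():
    sku  reorder
0  A101       86
1  C201       99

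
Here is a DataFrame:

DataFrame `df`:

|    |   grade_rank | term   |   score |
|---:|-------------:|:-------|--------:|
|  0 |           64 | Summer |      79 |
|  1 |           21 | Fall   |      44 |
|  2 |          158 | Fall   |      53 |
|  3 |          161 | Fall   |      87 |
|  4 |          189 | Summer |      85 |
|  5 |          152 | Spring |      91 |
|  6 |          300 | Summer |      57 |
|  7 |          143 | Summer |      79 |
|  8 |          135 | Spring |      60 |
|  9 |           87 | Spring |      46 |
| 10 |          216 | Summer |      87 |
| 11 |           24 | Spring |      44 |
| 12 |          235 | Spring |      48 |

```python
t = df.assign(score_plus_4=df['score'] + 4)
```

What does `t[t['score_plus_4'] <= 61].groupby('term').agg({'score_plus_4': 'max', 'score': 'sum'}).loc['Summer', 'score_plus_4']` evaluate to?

add column score_plus_4 = df['score'] + 4:
    grade_rank    term  score  score_plus_4
0           64  Summer     79            83
1           21    Fall     44            48
2          158    Fall     53            57
3          161    Fall     87            91
4          189  Summer     85            89
5          152  Spring     91            95
6          300  Summer     57            61
7          143  Summer     79            83
8          135  Spring     60            64
9           87  Spring     46            50
10         216  Summer     87            91
11          24  Spring     44            48
12         235  Spring     48            52
filter rows where score_plus_4 <= 61:
    grade_rank    term  score  score_plus_4
1           21    Fall     44            48
2          158    Fall     53            57
6          300  Summer     57            61
9           87  Spring     46            50
11          24  Spring     44            48
12         235  Spring     48            52
group by term: max(score_plus_4), sum(score):
        score_plus_4  score
term                       
Fall              57     97
Spring            52    138
Summer            61     57
Hence 61.

61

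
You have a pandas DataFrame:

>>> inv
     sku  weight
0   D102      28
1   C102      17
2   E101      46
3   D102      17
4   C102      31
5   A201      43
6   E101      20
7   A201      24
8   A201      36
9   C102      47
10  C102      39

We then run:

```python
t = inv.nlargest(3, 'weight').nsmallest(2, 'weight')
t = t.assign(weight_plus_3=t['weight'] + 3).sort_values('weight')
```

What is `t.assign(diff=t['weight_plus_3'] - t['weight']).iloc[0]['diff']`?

take 3 rows with largest weight:
    sku  weight
9  C102      47
2  E101      46
5  A201      43
take 2 rows with smallest weight:
    sku  weight
5  A201      43
2  E101      46
add column weight_plus_3 = t['weight'] + 3:
    sku  weight  weight_plus_3
5  A201      43             46
2  E101      46             49
sort by weight:
    sku  weight  weight_plus_3
5  A201      43             46
2  E101      46             49
add column diff = t['weight_plus_3'] - t['weight']:
    sku  weight  weight_plus_3  diff
5  A201      43             46     3
2  E101      46             49     3
Finally, value at position 0, column 'diff' = 3.

3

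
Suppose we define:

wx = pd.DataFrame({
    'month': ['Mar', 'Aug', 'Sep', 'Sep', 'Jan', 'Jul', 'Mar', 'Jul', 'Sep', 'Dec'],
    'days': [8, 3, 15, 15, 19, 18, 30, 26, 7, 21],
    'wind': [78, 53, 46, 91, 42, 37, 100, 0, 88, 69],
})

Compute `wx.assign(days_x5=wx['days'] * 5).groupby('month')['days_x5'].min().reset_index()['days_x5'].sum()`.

add column days_x5 = wx['days'] * 5:
  month  days  wind  days_x5
0   Mar     8    78       40
1   Aug     3    53       15
2   Sep    15    46       75
3   Sep    15    91       75
4   Jan    19    42       95
5   Jul    18    37       90
6   Mar    30   100      150
7   Jul    26     0      130
8   Sep     7    88       35
9   Dec    21    69      105
group by month, min of days_x5:
month
Aug     15
Dec    105
Jan     95
Jul     90
Mar     40
Sep     35
Name: days_x5, dtype: int64
reset_index():
  month  days_x5
0   Aug       15
1   Dec      105
2   Jan       95
3   Jul       90
4   Mar       40
5   Sep       35
Hence 380.

380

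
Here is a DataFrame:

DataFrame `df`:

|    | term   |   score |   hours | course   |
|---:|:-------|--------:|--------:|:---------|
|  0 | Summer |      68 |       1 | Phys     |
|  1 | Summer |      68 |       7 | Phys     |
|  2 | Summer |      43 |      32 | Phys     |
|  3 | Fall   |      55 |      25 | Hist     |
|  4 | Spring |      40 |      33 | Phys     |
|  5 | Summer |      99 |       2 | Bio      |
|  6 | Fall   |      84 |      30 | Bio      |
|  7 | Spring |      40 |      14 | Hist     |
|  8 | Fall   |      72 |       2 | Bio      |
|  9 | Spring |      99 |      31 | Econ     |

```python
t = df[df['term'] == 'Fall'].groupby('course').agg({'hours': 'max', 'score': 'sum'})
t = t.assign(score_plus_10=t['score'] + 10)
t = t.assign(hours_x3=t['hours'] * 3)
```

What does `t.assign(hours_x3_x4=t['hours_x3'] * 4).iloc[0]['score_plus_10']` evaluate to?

filter rows where term == 'Fall':
   term  score  hours course
3  Fall     55     25   Hist
6  Fall     84     30    Bio
8  Fall     72      2    Bio
group by course: max(hours), sum(score):
        hours  score
course              
Bio        30    156
Hist       25     55
add column score_plus_10 = t['score'] + 10:
        hours  score  score_plus_10
course                             
Bio        30    156            166
Hist       25     55             65
add column hours_x3 = t['hours'] * 3:
        hours  score  score_plus_10  hours_x3
course                                       
Bio        30    156            166        90
Hist       25     55             65        75
add column hours_x3_x4 = t['hours_x3'] * 4:
        hours  score  score_plus_10  hours_x3  hours_x3_x4
course                                                    
Bio        30    156            166        90          360
Hist       25     55             65        75          300

166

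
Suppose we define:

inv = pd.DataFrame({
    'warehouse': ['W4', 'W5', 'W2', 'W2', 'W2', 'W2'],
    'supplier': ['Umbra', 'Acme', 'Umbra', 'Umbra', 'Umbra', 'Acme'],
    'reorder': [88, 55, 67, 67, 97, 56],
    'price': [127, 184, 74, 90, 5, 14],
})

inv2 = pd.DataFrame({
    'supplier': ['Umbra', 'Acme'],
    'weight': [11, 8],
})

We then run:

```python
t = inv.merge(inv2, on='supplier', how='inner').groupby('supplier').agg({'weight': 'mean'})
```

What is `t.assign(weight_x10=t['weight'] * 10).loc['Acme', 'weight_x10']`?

80.0

merge on 'supplier' (how='inner') → 6 rows:
  warehouse supplier  reorder  price  weight
0        W4    Umbra       88    127      11
1        W5     Acme       55    184       8
2        W2    Umbra       67     74      11
3        W2    Umbra       67     90      11
4        W2    Umbra       97      5      11
5        W2     Acme       56     14       8
group by supplier, mean of weight:
          weight
supplier        
Acme         8.0
Umbra       11.0
add column weight_x10 = t['weight'] * 10:
          weight  weight_x10
supplier                    
Acme         8.0        80.0
Umbra       11.0       110.0
Reading off the value at row 'Acme', column 'weight_x10', we get 80.0.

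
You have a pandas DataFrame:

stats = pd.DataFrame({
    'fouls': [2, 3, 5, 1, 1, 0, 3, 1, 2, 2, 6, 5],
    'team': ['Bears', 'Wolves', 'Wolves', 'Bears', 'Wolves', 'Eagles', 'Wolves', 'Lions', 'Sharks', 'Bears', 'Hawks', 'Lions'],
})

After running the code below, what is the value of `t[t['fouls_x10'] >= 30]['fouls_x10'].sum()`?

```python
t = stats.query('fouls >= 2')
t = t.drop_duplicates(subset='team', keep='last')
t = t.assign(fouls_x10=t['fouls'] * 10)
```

filter rows where fouls >= 2:
    fouls    team
0       2   Bears
1       3  Wolves
2       5  Wolves
6       3  Wolves
8       2  Sharks
9       2   Bears
10      6   Hawks
11      5   Lions
drop duplicate team (keep=last):
    fouls    team
6       3  Wolves
8       2  Sharks
9       2   Bears
10      6   Hawks
11      5   Lions
add column fouls_x10 = t['fouls'] * 10:
    fouls    team  fouls_x10
6       3  Wolves         30
8       2  Sharks         20
9       2   Bears         20
10      6   Hawks         60
11      5   Lions         50
filter rows where fouls_x10 >= 30:
    fouls    team  fouls_x10
6       3  Wolves         30
10      6   Hawks         60
11      5   Lions         50
sum of column 'fouls_x10' → 140

140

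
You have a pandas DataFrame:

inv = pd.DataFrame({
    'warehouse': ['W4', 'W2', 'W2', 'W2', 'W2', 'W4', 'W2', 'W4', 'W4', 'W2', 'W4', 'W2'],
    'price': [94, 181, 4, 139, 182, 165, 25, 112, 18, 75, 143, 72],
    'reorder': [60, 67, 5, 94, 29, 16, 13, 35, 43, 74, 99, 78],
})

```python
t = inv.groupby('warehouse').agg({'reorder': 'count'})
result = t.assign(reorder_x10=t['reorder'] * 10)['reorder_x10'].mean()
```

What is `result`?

group by warehouse, count of reorder:
           reorder
warehouse         
W2               7
W4               5
add column reorder_x10 = t['reorder'] * 10:
           reorder  reorder_x10
warehouse                      
W2               7           70
W4               5           50

60.0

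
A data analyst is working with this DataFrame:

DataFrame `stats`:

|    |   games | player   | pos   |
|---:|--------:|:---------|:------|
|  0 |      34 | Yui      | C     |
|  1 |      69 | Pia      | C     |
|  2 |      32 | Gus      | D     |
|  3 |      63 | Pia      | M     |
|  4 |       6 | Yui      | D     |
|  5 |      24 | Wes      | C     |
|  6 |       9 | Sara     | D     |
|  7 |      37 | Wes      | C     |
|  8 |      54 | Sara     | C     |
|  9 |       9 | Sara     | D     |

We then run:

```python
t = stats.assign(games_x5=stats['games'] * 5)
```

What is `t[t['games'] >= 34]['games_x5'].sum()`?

add column games_x5 = stats['games'] * 5:
   games player pos  games_x5
0     34    Yui   C       170
1     69    Pia   C       345
2     32    Gus   D       160
3     63    Pia   M       315
4      6    Yui   D        30
5     24    Wes   C       120
6      9   Sara   D        45
7     37    Wes   C       185
8     54   Sara   C       270
9      9   Sara   D        45
filter rows where games >= 34:
   games player pos  games_x5
0     34    Yui   C       170
1     69    Pia   C       345
3     63    Pia   M       315
7     37    Wes   C       185
8     54   Sara   C       270
Hence 1285.

1285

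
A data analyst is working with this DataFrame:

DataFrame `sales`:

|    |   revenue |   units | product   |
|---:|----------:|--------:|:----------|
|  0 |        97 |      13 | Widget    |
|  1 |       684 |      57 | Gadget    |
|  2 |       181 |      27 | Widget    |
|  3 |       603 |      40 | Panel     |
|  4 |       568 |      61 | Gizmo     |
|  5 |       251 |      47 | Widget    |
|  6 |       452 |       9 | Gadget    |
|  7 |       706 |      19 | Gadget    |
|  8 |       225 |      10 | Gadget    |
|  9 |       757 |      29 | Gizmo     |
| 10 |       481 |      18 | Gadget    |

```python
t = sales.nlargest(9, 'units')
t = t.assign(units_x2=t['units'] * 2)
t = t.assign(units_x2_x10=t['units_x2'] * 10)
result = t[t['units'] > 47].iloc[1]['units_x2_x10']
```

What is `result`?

1140

take 9 rows with largest units:
    revenue  units product
4       568     61   Gizmo
1       684     57  Gadget
5       251     47  Widget
3       603     40   Panel
9       757     29   Gizmo
2       181     27  Widget
7       706     19  Gadget
10      481     18  Gadget
0        97     13  Widget
add column units_x2 = t['units'] * 2:
    revenue  units product  units_x2
4       568     61   Gizmo       122
1       684     57  Gadget       114
5       251     47  Widget        94
3       603     40   Panel        80
9       757     29   Gizmo        58
2       181     27  Widget        54
7       706     19  Gadget        38
10      481     18  Gadget        36
0        97     13  Widget        26
add column units_x2_x10 = t['units_x2'] * 10:
    revenue  units product  units_x2  units_x2_x10
4       568     61   Gizmo       122          1220
1       684     57  Gadget       114          1140
5       251     47  Widget        94           940
3       603     40   Panel        80           800
9       757     29   Gizmo        58           580
2       181     27  Widget        54           540
7       706     19  Gadget        38           380
10      481     18  Gadget        36           360
0        97     13  Widget        26           260
filter rows where units > 47:
   revenue  units product  units_x2  units_x2_x10
4      568     61   Gizmo       122          1220
1      684     57  Gadget       114          1140
Hence 1140.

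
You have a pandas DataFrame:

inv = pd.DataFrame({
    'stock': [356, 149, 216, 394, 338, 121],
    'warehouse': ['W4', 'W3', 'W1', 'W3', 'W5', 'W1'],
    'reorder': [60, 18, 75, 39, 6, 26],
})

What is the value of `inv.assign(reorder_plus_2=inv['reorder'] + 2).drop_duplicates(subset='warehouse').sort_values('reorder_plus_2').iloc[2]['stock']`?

add column reorder_plus_2 = inv['reorder'] + 2:
   stock warehouse  reorder  reorder_plus_2
0    356        W4       60              62
1    149        W3       18              20
2    216        W1       75              77
3    394        W3       39              41
4    338        W5        6               8
5    121        W1       26              28
drop duplicate warehouse (keep=first):
   stock warehouse  reorder  reorder_plus_2
0    356        W4       60              62
1    149        W3       18              20
2    216        W1       75              77
4    338        W5        6               8
sort by reorder_plus_2:
   stock warehouse  reorder  reorder_plus_2
4    338        W5        6               8
1    149        W3       18              20
0    356        W4       60              62
2    216        W1       75              77
value at position 2, column 'stock' → 356

356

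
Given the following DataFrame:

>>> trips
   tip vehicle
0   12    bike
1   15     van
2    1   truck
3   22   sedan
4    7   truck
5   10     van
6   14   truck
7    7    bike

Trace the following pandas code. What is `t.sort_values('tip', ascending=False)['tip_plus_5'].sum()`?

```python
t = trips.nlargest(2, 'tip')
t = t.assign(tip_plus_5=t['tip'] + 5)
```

47

take 2 rows with largest tip:
   tip vehicle
3   22   sedan
1   15     van
add column tip_plus_5 = t['tip'] + 5:
   tip vehicle  tip_plus_5
3   22   sedan          27
1   15     van          20
sort by tip descending:
   tip vehicle  tip_plus_5
3   22   sedan          27
1   15     van          20
So sum() = 47.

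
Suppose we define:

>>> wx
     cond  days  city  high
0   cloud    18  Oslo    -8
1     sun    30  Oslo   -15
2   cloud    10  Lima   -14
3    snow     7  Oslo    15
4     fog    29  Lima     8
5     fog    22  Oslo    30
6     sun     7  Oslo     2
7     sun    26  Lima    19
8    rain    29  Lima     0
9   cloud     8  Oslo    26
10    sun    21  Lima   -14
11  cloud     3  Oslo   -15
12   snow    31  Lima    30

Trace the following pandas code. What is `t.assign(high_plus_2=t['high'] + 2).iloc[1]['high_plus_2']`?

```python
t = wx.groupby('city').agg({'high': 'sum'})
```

37

group by city, sum of high:
      high
city      
Lima    29
Oslo    35
add column high_plus_2 = t['high'] + 2:
      high  high_plus_2
city                   
Lima    29           31
Oslo    35           37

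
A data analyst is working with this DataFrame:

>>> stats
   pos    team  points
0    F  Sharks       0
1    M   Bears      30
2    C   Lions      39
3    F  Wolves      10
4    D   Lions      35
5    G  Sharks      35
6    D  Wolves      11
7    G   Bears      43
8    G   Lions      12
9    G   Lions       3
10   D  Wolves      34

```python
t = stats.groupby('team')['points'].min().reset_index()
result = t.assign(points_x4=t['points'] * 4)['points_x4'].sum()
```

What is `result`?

group by team, min of points:
team
Bears     30
Lions      3
Sharks     0
Wolves    10
Name: points, dtype: int64
reset_index():
     team  points
0   Bears      30
1   Lions       3
2  Sharks       0
3  Wolves      10
add column points_x4 = t['points'] * 4:
     team  points  points_x4
0   Bears      30        120
1   Lions       3         12
2  Sharks       0          0
3  Wolves      10         40
Finally, sum of column 'points_x4' = 172.

172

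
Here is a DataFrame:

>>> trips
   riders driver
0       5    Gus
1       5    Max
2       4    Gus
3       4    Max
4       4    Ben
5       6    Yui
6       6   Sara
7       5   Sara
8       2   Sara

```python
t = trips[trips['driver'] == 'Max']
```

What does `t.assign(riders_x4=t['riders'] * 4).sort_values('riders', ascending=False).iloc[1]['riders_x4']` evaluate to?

filter rows where driver == 'Max':
   riders driver
1       5    Max
3       4    Max
add column riders_x4 = t['riders'] * 4:
   riders driver  riders_x4
1       5    Max         20
3       4    Max         16
sort by riders descending:
   riders driver  riders_x4
1       5    Max         20
3       4    Max         16
Then the value at position 1, column 'riders_x4': 16

16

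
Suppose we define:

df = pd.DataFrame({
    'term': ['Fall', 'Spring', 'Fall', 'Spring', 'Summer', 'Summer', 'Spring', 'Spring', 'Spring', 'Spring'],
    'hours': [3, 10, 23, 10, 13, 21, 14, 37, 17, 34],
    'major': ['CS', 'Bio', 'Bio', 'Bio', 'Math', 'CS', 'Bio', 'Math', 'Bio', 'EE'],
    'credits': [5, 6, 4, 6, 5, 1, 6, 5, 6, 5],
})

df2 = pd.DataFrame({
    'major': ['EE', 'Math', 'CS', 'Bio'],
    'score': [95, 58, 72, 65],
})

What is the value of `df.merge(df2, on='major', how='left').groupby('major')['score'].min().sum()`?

merge on 'major' (how='left') → 10 rows:
     term  hours major  credits  score
0    Fall      3    CS        5     72
1  Spring     10   Bio        6     65
2    Fall     23   Bio        4     65
3  Spring     10   Bio        6     65
4  Summer     13  Math        5     58
5  Summer     21    CS        1     72
6  Spring     14   Bio        6     65
7  Spring     37  Math        5     58
8  Spring     17   Bio        6     65
9  Spring     34    EE        5     95
group by major, min of score:
major
Bio     65
CS      72
EE      95
Math    58
Name: score, dtype: int64
So sum() = 290.

290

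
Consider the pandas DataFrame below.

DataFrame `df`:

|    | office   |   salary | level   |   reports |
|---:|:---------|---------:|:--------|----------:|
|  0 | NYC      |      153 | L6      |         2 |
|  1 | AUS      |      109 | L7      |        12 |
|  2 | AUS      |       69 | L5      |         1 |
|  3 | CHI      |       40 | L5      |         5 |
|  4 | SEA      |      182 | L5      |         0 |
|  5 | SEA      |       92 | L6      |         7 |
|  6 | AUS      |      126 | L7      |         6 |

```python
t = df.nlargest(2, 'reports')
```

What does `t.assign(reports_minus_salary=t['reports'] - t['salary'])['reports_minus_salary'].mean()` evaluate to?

take 2 rows with largest reports:
  office  salary level  reports
1    AUS     109    L7       12
5    SEA      92    L6        7
add column reports_minus_salary = t['reports'] - t['salary']:
  office  salary level  reports  reports_minus_salary
1    AUS     109    L7       12                   -97
5    SEA      92    L6        7                   -85
Reading off the mean of column 'reports_minus_salary', we get -91.0.

-91.0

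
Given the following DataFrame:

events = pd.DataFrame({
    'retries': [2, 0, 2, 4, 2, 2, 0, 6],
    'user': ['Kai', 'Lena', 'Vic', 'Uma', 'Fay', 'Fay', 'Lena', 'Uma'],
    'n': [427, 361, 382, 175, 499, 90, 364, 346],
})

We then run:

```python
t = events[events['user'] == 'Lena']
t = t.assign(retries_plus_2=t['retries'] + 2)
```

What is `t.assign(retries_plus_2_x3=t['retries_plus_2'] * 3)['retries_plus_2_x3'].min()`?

6

filter rows where user == 'Lena':
   retries  user    n
1        0  Lena  361
6        0  Lena  364
add column retries_plus_2 = t['retries'] + 2:
   retries  user    n  retries_plus_2
1        0  Lena  361               2
6        0  Lena  364               2
add column retries_plus_2_x3 = t['retries_plus_2'] * 3:
   retries  user    n  retries_plus_2  retries_plus_2_x3
1        0  Lena  361               2                  6
6        0  Lena  364               2                  6
Hence 6.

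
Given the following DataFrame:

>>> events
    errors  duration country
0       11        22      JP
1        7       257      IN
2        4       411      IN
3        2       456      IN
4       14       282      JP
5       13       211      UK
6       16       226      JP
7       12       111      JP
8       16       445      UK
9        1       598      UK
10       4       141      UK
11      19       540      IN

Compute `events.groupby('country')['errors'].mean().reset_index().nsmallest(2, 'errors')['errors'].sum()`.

group by country, mean of errors:
country
IN     8.00
JP    13.25
UK     8.50
Name: errors, dtype: float64
reset_index():
  country  errors
0      IN    8.00
1      JP   13.25
2      UK    8.50
take 2 rows with smallest errors:
  country  errors
0      IN     8.0
2      UK     8.5
The sum of column 'errors' is 16.5.

16.5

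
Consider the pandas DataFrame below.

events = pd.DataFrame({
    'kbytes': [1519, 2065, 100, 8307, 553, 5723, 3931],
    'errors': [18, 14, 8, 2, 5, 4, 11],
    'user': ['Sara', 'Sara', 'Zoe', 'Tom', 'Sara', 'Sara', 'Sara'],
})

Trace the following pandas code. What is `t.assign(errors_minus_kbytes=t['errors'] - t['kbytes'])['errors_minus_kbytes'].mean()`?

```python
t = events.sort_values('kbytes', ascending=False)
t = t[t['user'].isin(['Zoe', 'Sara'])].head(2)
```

-4819.5

sort by kbytes descending:
   kbytes  errors  user
3    8307       2   Tom
5    5723       4  Sara
6    3931      11  Sara
1    2065      14  Sara
0    1519      18  Sara
4     553       5  Sara
2     100       8   Zoe
filter rows where user in ['Zoe', 'Sara']:
   kbytes  errors  user
5    5723       4  Sara
6    3931      11  Sara
1    2065      14  Sara
0    1519      18  Sara
4     553       5  Sara
2     100       8   Zoe
take first 2 rows:
   kbytes  errors  user
5    5723       4  Sara
6    3931      11  Sara
add column errors_minus_kbytes = t['errors'] - t['kbytes']:
   kbytes  errors  user  errors_minus_kbytes
5    5723       4  Sara                -5719
6    3931      11  Sara                -3920
So mean() = -4819.5.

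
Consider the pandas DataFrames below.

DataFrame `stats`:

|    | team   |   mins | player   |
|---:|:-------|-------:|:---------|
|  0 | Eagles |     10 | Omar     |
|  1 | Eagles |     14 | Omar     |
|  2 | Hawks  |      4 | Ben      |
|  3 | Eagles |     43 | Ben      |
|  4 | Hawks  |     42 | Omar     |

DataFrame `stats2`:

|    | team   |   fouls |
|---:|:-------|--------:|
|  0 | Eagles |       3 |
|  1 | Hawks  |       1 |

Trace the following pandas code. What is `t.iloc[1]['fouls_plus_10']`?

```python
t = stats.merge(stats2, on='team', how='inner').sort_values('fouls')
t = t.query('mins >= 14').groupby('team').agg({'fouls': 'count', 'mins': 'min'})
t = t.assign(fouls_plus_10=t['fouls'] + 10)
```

merge on 'team' (how='inner') → 5 rows:
     team  mins player  fouls
0  Eagles    10   Omar      3
1  Eagles    14   Omar      3
2   Hawks     4    Ben      1
3  Eagles    43    Ben      3
4   Hawks    42   Omar      1
sort by fouls:
     team  mins player  fouls
2   Hawks     4    Ben      1
4   Hawks    42   Omar      1
0  Eagles    10   Omar      3
1  Eagles    14   Omar      3
3  Eagles    43    Ben      3
filter rows where mins >= 14:
     team  mins player  fouls
4   Hawks    42   Omar      1
1  Eagles    14   Omar      3
3  Eagles    43    Ben      3
group by team: count(fouls), min(mins):
        fouls  mins
team               
Eagles      2    14
Hawks       1    42
add column fouls_plus_10 = t['fouls'] + 10:
        fouls  mins  fouls_plus_10
team                              
Eagles      2    14             12
Hawks       1    42             11
Reading off the value at position 1, column 'fouls_plus_10', we get 11.

11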